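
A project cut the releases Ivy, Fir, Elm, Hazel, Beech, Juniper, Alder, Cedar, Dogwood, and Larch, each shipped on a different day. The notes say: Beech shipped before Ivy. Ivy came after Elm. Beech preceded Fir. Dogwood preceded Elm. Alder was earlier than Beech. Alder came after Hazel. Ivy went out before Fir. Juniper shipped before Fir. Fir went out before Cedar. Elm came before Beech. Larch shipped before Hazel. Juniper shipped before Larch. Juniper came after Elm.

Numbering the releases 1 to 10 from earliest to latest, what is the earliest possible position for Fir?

Alder, Beech, Dogwood, Elm, Hazel, Ivy, Juniper, and Larch must all come before Fir — 8 forced predecessors.
Nothing else is forced ahead of Fir, so its earliest slot is position 8 + 1 = 9.

9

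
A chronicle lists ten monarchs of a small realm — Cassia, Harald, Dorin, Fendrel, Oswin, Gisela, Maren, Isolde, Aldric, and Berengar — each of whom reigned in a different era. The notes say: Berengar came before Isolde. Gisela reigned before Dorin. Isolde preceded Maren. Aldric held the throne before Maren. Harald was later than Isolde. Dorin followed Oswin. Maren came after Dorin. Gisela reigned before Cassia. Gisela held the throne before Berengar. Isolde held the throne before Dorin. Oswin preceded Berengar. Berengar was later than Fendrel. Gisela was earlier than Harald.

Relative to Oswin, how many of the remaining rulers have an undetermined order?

4

Forced after Oswin: Berengar, Dorin, Harald, Isolde, and Maren.
That leaves Aldric, Cassia, Fendrel, and Gisela with no forced order relative to Oswin — 4.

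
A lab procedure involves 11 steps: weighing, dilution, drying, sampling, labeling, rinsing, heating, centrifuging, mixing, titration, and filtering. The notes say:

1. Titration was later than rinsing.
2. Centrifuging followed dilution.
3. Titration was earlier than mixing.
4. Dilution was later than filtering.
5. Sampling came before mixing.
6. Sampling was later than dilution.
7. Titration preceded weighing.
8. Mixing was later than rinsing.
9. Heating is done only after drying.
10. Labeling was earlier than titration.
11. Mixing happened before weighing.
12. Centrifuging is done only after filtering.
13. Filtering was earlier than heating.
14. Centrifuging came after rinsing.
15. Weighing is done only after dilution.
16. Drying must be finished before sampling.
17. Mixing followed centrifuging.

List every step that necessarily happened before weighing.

centrifuging, dilution, drying, filtering, labeling, mixing, rinsing, sampling, titration

Directly stated before weighing: dilution, mixing, and titration.
Centrifuging reaches weighing via centrifuging → mixing → weighing.
Drying reaches weighing via drying → sampling → mixing → weighing.
Filtering reaches weighing via filtering → dilution → weighing.
Likewise labeling, rinsing, and sampling each reach weighing by chaining the stated constraints.
No chain forces heating ahead of weighing.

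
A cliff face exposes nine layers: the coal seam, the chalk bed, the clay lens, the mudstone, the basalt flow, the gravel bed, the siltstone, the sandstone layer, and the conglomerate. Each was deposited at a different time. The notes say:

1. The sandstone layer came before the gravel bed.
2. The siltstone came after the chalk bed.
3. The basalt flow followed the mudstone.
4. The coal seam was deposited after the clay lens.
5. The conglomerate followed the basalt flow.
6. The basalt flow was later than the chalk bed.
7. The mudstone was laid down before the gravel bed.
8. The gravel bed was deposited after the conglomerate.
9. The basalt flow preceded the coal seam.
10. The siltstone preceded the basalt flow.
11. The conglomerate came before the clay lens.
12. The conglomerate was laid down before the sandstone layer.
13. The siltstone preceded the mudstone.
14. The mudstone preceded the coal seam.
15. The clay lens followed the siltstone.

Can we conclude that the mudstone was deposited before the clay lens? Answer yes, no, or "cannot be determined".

yes

Chain the constraints: the mudstone → the basalt flow → the conglomerate → the clay lens. Each link is directly stated, so the mudstone comes before the clay lens.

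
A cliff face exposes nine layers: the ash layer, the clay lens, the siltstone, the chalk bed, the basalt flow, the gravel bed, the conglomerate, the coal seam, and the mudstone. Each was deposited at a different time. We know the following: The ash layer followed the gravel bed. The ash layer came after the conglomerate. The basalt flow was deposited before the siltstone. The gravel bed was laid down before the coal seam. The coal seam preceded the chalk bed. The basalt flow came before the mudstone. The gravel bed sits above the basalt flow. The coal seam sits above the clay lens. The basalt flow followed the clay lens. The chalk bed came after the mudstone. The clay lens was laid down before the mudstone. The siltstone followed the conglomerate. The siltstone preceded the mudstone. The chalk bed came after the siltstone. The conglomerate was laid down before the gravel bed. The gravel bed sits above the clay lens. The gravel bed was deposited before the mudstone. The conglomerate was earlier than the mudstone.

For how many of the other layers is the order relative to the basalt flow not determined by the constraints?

1

Forced before the basalt flow: the clay lens; forced after the basalt flow: the ash layer, the chalk bed, the coal seam, the gravel bed, the mudstone, and the siltstone.
That leaves the conglomerate with no forced order relative to the basalt flow — 1.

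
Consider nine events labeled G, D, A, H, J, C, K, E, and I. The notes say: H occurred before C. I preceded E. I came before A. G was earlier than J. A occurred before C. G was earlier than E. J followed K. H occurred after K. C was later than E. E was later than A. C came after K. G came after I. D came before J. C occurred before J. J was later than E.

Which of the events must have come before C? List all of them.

A, E, G, H, I, K

Directly stated before C: A, E, H, and K.
G reaches C via G → E → C.
I reaches C via I → A → C.
No chain forces J (or any of the others) ahead of C.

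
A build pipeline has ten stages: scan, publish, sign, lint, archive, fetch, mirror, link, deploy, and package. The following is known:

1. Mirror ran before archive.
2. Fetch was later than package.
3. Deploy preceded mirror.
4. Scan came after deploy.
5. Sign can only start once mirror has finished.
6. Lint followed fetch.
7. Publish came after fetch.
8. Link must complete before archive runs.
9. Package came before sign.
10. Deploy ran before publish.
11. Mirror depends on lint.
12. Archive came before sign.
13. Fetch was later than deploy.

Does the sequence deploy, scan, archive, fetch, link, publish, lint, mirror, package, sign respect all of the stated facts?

no

The constraints require package before fetch, but in the proposed sequence fetch appears ahead of package. That one violation is enough.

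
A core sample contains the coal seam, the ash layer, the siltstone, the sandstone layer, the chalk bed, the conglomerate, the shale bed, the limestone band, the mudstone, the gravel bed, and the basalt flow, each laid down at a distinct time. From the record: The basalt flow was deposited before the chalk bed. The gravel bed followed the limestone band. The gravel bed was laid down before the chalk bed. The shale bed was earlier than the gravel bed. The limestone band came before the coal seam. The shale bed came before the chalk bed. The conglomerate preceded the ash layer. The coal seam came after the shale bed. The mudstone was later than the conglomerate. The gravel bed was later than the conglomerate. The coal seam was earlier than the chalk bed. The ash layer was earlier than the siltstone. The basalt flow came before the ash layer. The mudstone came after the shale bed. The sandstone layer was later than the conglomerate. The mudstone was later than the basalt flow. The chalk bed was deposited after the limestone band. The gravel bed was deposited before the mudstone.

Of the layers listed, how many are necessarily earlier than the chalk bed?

Directly stated before the chalk bed: the basalt flow, the coal seam, the gravel bed, the limestone band, and the shale bed.
The conglomerate reaches the chalk bed via the conglomerate → the gravel bed → the chalk bed.
That's the basalt flow, the coal seam, the conglomerate, the gravel bed, the limestone band, and the shale bed — 6 in all.

6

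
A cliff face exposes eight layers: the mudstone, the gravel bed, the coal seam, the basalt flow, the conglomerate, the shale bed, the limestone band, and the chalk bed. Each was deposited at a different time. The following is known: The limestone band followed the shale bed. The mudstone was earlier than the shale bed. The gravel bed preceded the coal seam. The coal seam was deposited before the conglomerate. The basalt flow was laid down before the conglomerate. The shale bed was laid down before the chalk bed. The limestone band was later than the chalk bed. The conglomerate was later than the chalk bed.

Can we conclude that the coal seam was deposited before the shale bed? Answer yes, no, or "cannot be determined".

cannot be determined

No chain of stated constraints runs from the coal seam to the shale bed, and none runs from the shale bed to the coal seam either.
So the relative order of the coal seam and the shale bed is not fixed by the given facts.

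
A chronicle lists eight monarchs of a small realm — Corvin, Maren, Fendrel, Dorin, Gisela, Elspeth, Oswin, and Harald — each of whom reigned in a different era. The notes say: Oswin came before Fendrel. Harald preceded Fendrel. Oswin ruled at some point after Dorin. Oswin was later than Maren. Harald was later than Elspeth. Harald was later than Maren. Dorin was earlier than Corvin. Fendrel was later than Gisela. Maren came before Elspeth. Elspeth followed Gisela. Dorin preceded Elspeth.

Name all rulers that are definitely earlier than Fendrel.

Dorin, Elspeth, Gisela, Harald, Maren, Oswin

Directly stated before Fendrel: Gisela, Harald, and Oswin.
Dorin reaches Fendrel via Dorin → Oswin → Fendrel.
Elspeth reaches Fendrel via Elspeth → Harald → Fendrel.
Maren reaches Fendrel via Maren → Oswin → Fendrel.
No chain forces Corvin ahead of Fendrel.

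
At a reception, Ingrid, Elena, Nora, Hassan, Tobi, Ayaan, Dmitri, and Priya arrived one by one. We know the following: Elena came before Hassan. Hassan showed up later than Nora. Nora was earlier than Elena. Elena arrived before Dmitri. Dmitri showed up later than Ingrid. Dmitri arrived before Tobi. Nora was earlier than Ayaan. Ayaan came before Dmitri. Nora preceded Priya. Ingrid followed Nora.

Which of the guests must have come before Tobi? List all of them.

Ayaan, Dmitri, Elena, Ingrid, Nora

Directly stated before Tobi: Dmitri.
Ayaan reaches Tobi via Ayaan → Dmitri → Tobi.
Elena reaches Tobi via Elena → Dmitri → Tobi.
Ingrid reaches Tobi via Ingrid → Dmitri → Tobi.
Likewise Nora reaches Tobi by chaining the stated constraints.
No chain forces Hassan (or any of the others) ahead of Tobi.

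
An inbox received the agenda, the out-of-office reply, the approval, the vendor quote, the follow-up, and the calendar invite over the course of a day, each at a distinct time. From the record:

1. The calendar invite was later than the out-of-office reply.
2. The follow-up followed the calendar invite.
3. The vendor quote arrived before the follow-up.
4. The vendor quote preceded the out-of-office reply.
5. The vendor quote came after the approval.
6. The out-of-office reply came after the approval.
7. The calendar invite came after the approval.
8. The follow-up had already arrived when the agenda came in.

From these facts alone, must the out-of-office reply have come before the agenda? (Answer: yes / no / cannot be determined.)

yes

Chain the constraints: the out-of-office reply → the calendar invite → the follow-up → the agenda. Each link is directly stated, so the out-of-office reply comes before the agenda.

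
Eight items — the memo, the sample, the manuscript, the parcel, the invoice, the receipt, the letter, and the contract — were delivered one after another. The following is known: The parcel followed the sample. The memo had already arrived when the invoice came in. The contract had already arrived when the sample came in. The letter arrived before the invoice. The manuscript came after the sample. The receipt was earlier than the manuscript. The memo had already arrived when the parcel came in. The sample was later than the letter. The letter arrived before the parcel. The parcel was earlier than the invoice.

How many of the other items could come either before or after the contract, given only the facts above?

3

Forced after the contract: the invoice, the manuscript, the parcel, and the sample.
That leaves the letter, the memo, and the receipt with no forced order relative to the contract — 3.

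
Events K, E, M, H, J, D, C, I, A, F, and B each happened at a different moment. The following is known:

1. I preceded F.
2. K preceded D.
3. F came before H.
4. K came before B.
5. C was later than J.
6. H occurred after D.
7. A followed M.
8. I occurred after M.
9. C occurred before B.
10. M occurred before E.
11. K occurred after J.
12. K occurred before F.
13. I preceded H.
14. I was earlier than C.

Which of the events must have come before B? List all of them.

C, I, J, K, M

Directly stated before B: C and K.
I reaches B via I → C → B.
J reaches B via J → C → B.
M reaches B via M → I → C → B.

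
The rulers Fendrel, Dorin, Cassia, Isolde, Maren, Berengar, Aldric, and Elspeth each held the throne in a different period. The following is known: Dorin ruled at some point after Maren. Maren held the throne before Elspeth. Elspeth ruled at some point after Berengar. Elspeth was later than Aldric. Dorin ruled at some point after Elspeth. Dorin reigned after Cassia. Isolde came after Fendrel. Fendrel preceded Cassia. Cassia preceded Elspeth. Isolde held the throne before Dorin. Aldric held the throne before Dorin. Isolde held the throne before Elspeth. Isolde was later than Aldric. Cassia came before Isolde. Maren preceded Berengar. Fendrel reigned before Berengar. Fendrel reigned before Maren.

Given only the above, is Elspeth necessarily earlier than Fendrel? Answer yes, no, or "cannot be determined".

no

Tracing the constraints gives Fendrel → Maren → Elspeth, so Fendrel must come before Elspeth.
That means Elspeth cannot be before Fendrel.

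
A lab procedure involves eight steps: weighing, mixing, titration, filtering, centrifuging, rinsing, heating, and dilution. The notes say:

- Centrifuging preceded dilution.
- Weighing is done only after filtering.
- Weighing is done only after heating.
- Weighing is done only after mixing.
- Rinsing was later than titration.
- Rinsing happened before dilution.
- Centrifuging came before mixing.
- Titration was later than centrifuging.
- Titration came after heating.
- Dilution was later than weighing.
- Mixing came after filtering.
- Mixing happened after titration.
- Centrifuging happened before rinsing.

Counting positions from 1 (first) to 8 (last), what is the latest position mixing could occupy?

Mixing must come before dilution and weighing — 2 steps forced after it.
Everything else can be placed before mixing in some valid order, so mixing can sit as late as position 8 − 2 = 6.

6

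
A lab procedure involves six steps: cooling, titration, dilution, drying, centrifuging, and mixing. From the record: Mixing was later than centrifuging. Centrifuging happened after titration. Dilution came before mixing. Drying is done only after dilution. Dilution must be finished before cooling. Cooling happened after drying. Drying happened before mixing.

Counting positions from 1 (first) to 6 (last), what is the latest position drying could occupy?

Drying must come before cooling and mixing — 2 steps forced after it.
Everything else can be placed before drying in some valid order, so drying can sit as late as position 6 − 2 = 4.

4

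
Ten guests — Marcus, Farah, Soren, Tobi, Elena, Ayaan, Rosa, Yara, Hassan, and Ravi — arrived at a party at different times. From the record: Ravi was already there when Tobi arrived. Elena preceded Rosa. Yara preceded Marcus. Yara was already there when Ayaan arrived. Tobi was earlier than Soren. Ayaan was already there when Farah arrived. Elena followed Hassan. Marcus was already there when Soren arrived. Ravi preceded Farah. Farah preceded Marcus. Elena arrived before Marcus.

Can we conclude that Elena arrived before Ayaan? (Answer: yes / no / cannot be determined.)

No chain of stated constraints runs from Elena to Ayaan, and none runs from Ayaan to Elena either.
So the relative order of Elena and Ayaan is not fixed by the given facts.

cannot be determined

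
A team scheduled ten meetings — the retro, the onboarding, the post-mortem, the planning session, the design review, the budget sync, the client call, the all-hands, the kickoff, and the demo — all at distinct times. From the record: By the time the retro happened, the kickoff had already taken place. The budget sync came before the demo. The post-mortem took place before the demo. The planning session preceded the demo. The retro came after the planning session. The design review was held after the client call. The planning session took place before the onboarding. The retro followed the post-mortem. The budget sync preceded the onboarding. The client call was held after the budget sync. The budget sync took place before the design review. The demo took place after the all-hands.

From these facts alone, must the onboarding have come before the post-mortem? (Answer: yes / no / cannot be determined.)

No chain of stated constraints runs from the onboarding to the post-mortem, and none runs from the post-mortem to the onboarding either.
So the relative order of the onboarding and the post-mortem is not fixed by the given facts.

cannot be determined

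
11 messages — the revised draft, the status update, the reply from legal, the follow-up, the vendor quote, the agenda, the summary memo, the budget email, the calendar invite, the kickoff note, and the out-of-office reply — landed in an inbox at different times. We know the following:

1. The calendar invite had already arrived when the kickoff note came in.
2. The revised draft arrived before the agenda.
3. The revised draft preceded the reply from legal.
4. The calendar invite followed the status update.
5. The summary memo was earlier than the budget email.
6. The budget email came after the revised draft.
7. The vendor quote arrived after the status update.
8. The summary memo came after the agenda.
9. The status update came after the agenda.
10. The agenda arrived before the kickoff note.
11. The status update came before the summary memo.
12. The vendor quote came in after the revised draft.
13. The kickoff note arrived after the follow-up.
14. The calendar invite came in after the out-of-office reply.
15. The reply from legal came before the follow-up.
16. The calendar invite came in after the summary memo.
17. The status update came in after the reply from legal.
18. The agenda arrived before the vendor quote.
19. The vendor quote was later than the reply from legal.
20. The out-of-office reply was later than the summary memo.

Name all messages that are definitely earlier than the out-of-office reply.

the agenda, the reply from legal, the revised draft, the status update, the summary memo

Directly stated before the out-of-office reply: the summary memo.
The agenda reaches the out-of-office reply via the agenda → the summary memo → the out-of-office reply.
The reply from legal reaches the out-of-office reply via the reply from legal → the status update → the summary memo → the out-of-office reply.
The revised draft reaches the out-of-office reply via the revised draft → the agenda → the summary memo → the out-of-office reply.
Likewise the status update reaches the out-of-office reply by chaining the stated constraints.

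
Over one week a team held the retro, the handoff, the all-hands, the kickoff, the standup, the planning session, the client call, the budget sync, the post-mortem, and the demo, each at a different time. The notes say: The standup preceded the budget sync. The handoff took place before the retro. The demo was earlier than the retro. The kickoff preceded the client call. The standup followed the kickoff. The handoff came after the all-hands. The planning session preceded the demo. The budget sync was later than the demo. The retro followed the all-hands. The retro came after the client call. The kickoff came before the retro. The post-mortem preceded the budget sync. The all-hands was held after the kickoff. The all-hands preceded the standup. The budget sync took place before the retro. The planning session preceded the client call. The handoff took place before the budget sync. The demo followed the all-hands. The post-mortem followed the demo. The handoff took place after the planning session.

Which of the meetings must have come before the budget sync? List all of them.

Directly stated before the budget sync: the demo, the handoff, the post-mortem, and the standup.
The all-hands reaches the budget sync via the all-hands → the handoff → the budget sync.
The kickoff reaches the budget sync via the kickoff → the standup → the budget sync.
The planning session reaches the budget sync via the planning session → the demo → the budget sync.

the all-hands, the demo, the handoff, the kickoff, the planning session, the post-mortem, the standup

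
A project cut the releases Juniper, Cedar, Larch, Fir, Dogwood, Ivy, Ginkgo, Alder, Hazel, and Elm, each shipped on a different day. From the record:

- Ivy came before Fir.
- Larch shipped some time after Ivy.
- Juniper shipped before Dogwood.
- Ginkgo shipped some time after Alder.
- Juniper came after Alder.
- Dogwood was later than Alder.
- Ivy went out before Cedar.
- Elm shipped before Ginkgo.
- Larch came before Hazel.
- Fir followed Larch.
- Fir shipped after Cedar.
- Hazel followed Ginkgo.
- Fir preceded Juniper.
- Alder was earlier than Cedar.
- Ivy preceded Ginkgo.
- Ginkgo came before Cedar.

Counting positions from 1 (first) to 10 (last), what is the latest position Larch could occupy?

Larch must come before Dogwood, Fir, Hazel, and Juniper — 4 releases forced after it.
Everything else can be placed before Larch in some valid order, so Larch can sit as late as position 10 − 4 = 6.

6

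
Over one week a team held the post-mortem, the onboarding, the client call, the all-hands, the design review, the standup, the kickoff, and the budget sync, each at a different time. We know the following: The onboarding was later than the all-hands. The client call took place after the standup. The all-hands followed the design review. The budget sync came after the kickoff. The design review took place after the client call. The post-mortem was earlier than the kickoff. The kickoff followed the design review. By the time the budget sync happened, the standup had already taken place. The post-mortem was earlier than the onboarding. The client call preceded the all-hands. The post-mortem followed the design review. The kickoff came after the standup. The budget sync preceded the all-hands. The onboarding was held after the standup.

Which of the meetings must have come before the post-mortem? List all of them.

Directly stated before the post-mortem: the design review.
The client call reaches the post-mortem via the client call → the design review → the post-mortem.
The standup reaches the post-mortem via the standup → the client call → the design review → the post-mortem.

the client call, the design review, the standup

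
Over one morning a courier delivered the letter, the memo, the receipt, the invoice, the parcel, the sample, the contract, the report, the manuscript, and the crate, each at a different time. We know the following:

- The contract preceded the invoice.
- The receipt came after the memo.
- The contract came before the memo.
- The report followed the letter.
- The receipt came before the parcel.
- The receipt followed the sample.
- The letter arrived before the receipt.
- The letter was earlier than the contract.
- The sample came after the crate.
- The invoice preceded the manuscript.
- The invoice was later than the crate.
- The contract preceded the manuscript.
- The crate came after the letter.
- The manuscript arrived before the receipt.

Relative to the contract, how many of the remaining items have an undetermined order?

Forced before the contract: the letter; forced after the contract: the invoice, the manuscript, the memo, the parcel, and the receipt.
That leaves the crate, the report, and the sample with no forced order relative to the contract — 3.

3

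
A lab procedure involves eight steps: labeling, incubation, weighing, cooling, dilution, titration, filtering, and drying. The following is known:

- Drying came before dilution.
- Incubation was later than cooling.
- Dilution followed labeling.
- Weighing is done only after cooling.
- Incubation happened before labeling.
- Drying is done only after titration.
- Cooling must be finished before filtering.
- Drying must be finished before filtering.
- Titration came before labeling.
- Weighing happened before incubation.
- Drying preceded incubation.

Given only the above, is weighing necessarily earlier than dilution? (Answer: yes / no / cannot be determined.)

yes

Chain the constraints: weighing → incubation → labeling → dilution. Each link is directly stated, so weighing comes before dilution.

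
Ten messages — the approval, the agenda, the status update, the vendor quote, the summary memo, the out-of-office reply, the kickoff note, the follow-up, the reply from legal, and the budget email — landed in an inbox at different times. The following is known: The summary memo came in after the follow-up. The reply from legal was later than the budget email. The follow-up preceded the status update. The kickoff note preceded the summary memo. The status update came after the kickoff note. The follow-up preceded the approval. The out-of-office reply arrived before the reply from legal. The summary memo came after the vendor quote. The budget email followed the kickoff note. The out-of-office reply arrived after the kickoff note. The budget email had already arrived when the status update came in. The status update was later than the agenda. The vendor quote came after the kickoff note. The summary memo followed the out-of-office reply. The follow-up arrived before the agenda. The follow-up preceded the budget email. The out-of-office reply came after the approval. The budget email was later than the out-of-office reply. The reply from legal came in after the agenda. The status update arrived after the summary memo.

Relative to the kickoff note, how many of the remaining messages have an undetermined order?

Forced after the kickoff note: the budget email, the out-of-office reply, the reply from legal, the status update, the summary memo, and the vendor quote.
That leaves the agenda, the approval, and the follow-up with no forced order relative to the kickoff note — 3.

3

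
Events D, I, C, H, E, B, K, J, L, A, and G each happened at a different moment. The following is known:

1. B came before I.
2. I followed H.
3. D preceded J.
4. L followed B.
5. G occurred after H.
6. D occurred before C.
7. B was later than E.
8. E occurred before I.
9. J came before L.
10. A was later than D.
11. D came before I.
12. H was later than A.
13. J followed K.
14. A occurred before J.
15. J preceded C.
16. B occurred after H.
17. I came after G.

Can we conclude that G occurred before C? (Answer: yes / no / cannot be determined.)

No chain of stated constraints runs from G to C, and none runs from C to G either.
So the relative order of G and C is not fixed by the given facts.

cannot be determined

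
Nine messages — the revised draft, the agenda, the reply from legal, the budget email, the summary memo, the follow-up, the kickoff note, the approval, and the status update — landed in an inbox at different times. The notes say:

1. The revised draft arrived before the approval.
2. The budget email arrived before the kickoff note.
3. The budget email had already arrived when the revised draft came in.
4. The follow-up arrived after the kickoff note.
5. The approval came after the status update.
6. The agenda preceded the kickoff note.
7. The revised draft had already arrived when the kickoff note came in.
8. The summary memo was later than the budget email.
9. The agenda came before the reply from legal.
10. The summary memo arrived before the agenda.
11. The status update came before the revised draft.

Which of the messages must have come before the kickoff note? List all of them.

the agenda, the budget email, the revised draft, the status update, the summary memo

Directly stated before the kickoff note: the agenda, the budget email, and the revised draft.
The status update reaches the kickoff note via the status update → the revised draft → the kickoff note.
The summary memo reaches the kickoff note via the summary memo → the agenda → the kickoff note.
No chain forces the approval (or any of the others) ahead of the kickoff note.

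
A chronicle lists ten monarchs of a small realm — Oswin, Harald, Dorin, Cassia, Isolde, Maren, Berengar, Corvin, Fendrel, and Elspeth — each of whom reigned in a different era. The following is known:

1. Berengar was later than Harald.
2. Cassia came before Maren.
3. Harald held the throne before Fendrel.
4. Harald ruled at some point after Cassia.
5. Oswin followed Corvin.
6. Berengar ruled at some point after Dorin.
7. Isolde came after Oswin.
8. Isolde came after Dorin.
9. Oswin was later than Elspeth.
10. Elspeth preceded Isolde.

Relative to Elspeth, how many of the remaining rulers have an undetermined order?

Forced after Elspeth: Isolde and Oswin.
That leaves Berengar, Cassia, Corvin, Dorin, Fendrel, Harald, and Maren with no forced order relative to Elspeth — 7.

7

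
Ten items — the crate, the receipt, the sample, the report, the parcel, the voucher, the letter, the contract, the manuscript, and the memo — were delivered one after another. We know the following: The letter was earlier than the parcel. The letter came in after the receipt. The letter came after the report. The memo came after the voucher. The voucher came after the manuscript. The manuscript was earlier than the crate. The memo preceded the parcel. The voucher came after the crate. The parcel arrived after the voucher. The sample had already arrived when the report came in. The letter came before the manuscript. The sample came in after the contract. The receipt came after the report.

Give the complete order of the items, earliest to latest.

the contract, the sample, the report, the receipt, the letter, the manuscript, the crate, the voucher, the memo, the parcel

The constraints fix every adjacent pair, so only one ordering works:
the contract → the sample → the report → the receipt → the letter → the manuscript → the crate → the voucher → the memo → the parcel.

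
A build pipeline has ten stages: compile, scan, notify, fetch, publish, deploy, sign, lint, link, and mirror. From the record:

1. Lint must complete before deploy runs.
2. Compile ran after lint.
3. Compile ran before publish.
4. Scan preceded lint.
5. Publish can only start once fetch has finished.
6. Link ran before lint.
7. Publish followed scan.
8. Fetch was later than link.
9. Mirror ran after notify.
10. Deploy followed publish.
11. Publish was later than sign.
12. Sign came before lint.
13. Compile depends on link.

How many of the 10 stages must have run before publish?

Directly stated before publish: compile, fetch, scan, and sign.
Link reaches publish via link → compile → publish.
Lint reaches publish via lint → compile → publish.
That's compile, fetch, link, lint, scan, and sign — 6 in all.

6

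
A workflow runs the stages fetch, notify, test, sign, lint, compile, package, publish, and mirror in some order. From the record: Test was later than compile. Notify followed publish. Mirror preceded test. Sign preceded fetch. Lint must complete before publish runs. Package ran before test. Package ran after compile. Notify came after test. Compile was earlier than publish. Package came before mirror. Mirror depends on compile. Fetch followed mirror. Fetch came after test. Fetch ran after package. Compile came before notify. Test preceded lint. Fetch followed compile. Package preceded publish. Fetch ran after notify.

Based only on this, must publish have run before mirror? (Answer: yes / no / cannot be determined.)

no

Tracing the constraints gives mirror → test → lint → publish, so mirror must come before publish.
That means publish cannot be before mirror.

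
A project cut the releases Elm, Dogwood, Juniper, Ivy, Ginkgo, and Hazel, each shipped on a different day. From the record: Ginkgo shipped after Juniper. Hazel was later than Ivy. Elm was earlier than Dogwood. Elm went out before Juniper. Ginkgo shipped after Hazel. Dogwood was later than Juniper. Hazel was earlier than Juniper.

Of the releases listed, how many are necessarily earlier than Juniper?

Directly stated before Juniper: Elm and Hazel.
Ivy reaches Juniper via Ivy → Hazel → Juniper.
No chain forces Dogwood (or any of the others) ahead of Juniper.
That's Elm, Hazel, and Ivy — 3 in all.

3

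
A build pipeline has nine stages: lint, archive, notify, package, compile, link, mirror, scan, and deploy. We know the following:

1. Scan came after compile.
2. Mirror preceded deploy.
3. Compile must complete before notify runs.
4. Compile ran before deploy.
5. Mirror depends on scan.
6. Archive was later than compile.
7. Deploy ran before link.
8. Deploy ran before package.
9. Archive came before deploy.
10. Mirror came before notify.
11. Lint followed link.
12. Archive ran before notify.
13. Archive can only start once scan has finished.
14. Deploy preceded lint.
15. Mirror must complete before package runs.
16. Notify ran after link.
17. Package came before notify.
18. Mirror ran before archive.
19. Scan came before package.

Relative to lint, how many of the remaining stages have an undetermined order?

Forced before lint: archive, compile, deploy, link, mirror, and scan.
That leaves notify and package with no forced order relative to lint — 2.

2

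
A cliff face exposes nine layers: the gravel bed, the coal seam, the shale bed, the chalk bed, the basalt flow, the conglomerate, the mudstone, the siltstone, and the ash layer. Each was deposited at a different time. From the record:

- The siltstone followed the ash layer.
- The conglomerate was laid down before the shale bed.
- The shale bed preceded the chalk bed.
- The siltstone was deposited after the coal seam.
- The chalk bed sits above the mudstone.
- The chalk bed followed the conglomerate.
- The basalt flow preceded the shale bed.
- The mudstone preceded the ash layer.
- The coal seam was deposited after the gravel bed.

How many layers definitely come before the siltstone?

Directly stated before the siltstone: the ash layer and the coal seam.
The gravel bed reaches the siltstone via the gravel bed → the coal seam → the siltstone.
The mudstone reaches the siltstone via the mudstone → the ash layer → the siltstone.
That's the ash layer, the coal seam, the gravel bed, and the mudstone — 4 in all.

4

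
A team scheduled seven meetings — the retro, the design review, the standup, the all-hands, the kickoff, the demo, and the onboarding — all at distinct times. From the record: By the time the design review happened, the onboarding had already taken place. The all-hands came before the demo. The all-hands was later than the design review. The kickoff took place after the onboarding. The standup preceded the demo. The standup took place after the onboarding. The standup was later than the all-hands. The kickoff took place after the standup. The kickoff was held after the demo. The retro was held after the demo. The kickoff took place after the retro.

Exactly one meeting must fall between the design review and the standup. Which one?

Tracing the constraints gives the design review → the all-hands → the standup, so the all-hands sits after the design review and before the standup.
No other meeting is forced both after the design review and before the standup.

the all-hands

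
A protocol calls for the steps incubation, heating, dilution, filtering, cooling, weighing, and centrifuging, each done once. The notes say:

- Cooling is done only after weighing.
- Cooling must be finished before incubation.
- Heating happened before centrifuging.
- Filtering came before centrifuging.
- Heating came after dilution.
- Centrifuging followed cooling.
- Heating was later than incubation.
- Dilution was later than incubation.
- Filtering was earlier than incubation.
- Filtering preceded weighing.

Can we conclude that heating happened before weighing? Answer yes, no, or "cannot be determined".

Tracing the constraints gives weighing → cooling → incubation → heating, so weighing must come before heating.
That means heating cannot be before weighing.

no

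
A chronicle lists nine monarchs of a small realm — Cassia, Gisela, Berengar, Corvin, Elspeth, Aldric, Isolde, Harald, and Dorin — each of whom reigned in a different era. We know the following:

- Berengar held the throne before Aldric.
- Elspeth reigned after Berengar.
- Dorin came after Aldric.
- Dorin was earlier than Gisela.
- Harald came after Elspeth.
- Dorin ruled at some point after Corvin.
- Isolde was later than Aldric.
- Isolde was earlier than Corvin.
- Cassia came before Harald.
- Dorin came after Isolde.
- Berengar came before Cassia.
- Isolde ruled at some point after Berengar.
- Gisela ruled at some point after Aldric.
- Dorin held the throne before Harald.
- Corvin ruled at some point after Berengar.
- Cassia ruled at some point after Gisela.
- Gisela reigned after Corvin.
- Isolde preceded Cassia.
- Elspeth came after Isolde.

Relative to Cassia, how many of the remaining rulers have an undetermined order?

Forced before Cassia: Aldric, Berengar, Corvin, Dorin, Gisela, and Isolde; forced after Cassia: Harald.
That leaves Elspeth with no forced order relative to Cassia — 1.

1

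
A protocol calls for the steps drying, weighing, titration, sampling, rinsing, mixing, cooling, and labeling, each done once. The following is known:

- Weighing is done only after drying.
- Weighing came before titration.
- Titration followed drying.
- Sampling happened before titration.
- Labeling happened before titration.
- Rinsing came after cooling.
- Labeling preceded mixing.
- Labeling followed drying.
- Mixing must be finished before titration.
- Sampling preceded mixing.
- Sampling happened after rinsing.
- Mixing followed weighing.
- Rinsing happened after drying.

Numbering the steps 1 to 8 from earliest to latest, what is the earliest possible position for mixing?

7

Cooling, drying, labeling, rinsing, sampling, and weighing must all come before mixing — 6 forced predecessors.
Nothing else is forced ahead of mixing, so its earliest slot is position 6 + 1 = 7.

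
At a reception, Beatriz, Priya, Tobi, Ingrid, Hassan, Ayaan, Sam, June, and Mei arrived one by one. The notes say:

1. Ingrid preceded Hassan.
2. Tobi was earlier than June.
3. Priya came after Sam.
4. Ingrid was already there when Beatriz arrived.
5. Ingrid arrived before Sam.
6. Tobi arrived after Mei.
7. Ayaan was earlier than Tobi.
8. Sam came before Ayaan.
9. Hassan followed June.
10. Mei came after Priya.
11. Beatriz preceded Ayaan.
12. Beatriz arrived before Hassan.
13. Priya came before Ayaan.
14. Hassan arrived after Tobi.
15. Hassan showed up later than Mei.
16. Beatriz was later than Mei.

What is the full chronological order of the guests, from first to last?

The constraints fix every adjacent pair, so only one ordering works:
Ingrid → Sam → Priya → Mei → Beatriz → Ayaan → Tobi → June → Hassan.

Ingrid, Sam, Priya, Mei, Beatriz, Ayaan, Tobi, June, Hassan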